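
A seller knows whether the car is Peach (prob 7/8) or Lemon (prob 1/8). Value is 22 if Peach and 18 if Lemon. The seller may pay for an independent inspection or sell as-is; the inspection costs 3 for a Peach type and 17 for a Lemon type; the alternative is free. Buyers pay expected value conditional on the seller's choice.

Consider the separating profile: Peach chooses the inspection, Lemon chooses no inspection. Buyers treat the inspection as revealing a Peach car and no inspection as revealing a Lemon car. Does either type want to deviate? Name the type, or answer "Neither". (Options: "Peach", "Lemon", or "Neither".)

The inspection pays 22; no inspection pays 18.
Peach: assigned the inspection, nets 22 − 3 = 19; deviating to no inspection nets 18.
Lemon: assigned no inspection, nets 18; deviating to the inspection nets 22 − 17 = 5.
Both types strictly prefer their assigned action; no profitable deviation.

Neither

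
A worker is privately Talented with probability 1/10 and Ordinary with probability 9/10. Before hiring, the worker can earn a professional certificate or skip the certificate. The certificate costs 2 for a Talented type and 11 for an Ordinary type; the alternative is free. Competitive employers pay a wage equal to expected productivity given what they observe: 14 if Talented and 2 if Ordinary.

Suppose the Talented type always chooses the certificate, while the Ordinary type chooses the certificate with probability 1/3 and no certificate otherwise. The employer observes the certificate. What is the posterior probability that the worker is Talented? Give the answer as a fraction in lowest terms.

1/4

P(the certificate) = (1/10)·1 + (9/10)·(1/3) = 2/5.
By Bayes' rule, P(Talented | the certificate) = (1/10) / (2/5) = 1/4.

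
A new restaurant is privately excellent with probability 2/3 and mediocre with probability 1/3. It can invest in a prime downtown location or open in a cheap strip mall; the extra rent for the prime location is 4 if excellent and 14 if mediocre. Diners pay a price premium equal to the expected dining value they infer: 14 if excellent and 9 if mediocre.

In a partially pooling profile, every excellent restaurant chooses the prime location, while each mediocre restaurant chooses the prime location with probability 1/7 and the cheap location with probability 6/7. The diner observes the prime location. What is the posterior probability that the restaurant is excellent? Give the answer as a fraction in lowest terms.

14/15

P(the prime location) = (2/3)·1 + (1/3)·(1/7) = 5/7.
By Bayes' rule, P(excellent | the prime location) = (2/3) / (5/7) = 14/15.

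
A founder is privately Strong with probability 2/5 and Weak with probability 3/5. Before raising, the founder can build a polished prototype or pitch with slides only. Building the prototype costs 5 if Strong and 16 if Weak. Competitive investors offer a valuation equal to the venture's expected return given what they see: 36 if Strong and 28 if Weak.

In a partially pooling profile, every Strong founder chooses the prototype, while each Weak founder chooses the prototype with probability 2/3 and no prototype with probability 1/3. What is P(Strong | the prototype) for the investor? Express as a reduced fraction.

1/2

P(the prototype) = (2/5)·1 + (3/5)·(2/3) = 4/5.
By Bayes' rule, P(Strong | the prototype) = (2/5) / (4/5) = 1/2.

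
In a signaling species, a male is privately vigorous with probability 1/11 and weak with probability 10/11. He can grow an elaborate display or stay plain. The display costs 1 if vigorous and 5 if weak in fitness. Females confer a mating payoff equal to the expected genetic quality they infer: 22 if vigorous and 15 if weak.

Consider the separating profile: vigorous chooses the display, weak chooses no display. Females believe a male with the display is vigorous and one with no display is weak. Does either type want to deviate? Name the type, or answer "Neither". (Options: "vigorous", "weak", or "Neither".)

The display pays 22; no display pays 15.
vigorous: assigned the display, nets 22 − 1 = 21; deviating to no display nets 15.
weak: assigned no display, nets 15; deviating to the display nets 22 − 5 = 17.
The weak type gains 2 by deviating.

weak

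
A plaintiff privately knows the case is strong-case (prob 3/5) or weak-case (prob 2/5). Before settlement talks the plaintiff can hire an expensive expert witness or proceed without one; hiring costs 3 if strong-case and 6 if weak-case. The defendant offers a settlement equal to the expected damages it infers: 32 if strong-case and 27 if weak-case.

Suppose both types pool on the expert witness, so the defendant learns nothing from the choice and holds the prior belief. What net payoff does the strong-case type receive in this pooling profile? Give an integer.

Pooled settlement = 3/5·32 + 2/5·27 = 30.
strong-case pays cost 3 for the expert witness, so net payoff = 30 − 3 = 27.

27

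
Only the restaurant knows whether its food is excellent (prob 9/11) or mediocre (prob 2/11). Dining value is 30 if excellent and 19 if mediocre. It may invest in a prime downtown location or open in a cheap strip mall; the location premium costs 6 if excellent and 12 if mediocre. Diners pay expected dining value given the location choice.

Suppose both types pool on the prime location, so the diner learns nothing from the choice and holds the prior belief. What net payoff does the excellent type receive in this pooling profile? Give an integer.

Pooled price premium = 9/11·30 + 2/11·19 = 28.
excellent pays cost 6 for the prime location, so net payoff = 28 − 6 = 22.

22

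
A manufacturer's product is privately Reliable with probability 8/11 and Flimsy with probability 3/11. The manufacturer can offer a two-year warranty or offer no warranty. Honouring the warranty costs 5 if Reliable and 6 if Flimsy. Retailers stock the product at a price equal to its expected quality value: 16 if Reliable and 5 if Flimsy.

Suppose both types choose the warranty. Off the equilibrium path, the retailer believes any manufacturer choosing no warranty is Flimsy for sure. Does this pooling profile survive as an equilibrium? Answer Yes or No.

Yes

On path, the retailer holds the prior and pays 8/11·16 + 3/11·5 = 13. Off path (no warranty), believing Flimsy, it pays 5.
Reliable: the warranty nets 13 − 5 = 8; no warranty nets 5. Reliable stays.
Flimsy: the warranty nets 13 − 6 = 7; no warranty nets 5. Flimsy stays.
No type deviates, so pooling is sustained.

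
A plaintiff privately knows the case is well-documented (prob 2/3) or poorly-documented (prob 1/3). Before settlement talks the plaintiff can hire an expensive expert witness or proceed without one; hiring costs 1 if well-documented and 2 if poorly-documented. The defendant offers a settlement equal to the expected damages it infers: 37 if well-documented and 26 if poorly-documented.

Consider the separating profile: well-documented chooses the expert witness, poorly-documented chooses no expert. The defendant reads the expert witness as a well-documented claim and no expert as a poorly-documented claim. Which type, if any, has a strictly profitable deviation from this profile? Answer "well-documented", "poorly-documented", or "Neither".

The expert witness pays 37; no expert pays 26.
well-documented: assigned the expert witness, nets 37 − 1 = 36; deviating to no expert nets 26.
poorly-documented: assigned no expert, nets 26; deviating to the expert witness nets 37 − 2 = 35.
The poorly-documented type gains 9 by deviating.

poorly-documented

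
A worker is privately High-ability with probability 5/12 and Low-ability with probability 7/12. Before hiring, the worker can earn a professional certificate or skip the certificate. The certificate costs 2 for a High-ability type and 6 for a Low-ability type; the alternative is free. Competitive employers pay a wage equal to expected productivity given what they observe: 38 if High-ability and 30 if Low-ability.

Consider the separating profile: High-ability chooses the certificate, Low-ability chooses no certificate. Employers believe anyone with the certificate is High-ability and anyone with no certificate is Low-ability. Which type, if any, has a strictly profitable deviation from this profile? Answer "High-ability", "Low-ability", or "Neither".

The certificate pays 38; no certificate pays 30.
High-ability: assigned the certificate, nets 38 − 2 = 36; deviating to no certificate nets 30.
Low-ability: assigned no certificate, nets 30; deviating to the certificate nets 38 − 6 = 32.
The Low-ability type gains 2 by deviating.

Low-ability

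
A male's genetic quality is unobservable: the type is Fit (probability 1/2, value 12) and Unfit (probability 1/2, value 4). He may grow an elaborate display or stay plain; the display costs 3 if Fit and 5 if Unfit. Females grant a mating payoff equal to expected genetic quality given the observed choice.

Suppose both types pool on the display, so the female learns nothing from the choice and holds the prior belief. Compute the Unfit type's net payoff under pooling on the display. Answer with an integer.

Pooled mating payoff = 1/2·12 + 1/2·4 = 8.
Unfit pays cost 5 for the display, so net payoff = 8 − 5 = 3.

3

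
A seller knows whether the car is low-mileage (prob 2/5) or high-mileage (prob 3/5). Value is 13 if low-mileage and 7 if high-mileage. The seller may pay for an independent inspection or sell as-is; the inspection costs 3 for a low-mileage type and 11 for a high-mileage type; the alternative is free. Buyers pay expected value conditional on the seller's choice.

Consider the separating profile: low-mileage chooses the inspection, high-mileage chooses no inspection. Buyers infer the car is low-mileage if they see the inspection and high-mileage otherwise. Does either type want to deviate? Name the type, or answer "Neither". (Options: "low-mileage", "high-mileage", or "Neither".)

Neither

The inspection pays 13; no inspection pays 7.
low-mileage: assigned the inspection, nets 13 − 3 = 10; deviating to no inspection nets 7.
high-mileage: assigned no inspection, nets 7; deviating to the inspection nets 13 − 11 = 2.
Both types strictly prefer their assigned action; no profitable deviation.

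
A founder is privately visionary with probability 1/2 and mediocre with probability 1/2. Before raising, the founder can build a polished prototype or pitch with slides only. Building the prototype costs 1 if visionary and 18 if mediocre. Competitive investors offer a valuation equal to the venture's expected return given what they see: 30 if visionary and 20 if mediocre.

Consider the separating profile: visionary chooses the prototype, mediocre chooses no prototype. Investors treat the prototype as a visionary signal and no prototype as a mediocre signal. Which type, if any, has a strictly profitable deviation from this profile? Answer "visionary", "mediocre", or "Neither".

The prototype pays 30; no prototype pays 20.
visionary: assigned the prototype, nets 30 − 1 = 29; deviating to no prototype nets 20.
mediocre: assigned no prototype, nets 20; deviating to the prototype nets 30 − 18 = 12.
Both types strictly prefer their assigned action; no profitable deviation.

Neither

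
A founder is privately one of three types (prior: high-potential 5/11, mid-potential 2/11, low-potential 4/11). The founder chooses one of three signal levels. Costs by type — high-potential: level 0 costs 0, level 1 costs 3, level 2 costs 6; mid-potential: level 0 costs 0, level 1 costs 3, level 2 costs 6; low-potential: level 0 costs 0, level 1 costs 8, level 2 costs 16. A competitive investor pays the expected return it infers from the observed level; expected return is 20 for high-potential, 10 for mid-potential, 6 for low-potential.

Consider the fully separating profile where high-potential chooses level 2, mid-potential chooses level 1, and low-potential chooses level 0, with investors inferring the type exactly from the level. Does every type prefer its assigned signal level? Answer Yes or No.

Separating valuations: level 2 → 20, level 1 → 10, level 0 → 6.
high-potential (assigned level 2): level 0: 6 − 0 = 6; level 1: 10 − 3 = 7; level 2: 20 − 6 = 14. high-potential stays.
mid-potential (assigned level 1): level 0: 6 − 0 = 6; level 1: 10 − 3 = 7; level 2: 20 − 6 = 14. mid-potential prefers level 2.
low-potential (assigned level 0): level 0: 6 − 0 = 6; level 1: 10 − 8 = 2; level 2: 20 − 16 = 4. low-potential stays.
At least one type deviates; the separating profile fails.

No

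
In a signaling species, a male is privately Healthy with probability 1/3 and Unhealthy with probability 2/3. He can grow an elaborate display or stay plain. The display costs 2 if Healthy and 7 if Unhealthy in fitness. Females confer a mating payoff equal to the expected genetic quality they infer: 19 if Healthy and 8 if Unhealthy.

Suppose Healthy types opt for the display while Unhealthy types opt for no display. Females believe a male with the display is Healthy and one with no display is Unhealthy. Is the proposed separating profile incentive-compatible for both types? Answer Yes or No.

Under these beliefs, the display earns mating payoff 19 and no display earns mating payoff 8.
Healthy: the display nets 19 − 2 = 17; no display nets 8. Healthy prefers the display.
Unhealthy: the display nets 19 − 7 = 12; no display nets 8. Unhealthy would deviate to the display.
Unhealthy has a profitable deviation, so the profile is not an equilibrium.

No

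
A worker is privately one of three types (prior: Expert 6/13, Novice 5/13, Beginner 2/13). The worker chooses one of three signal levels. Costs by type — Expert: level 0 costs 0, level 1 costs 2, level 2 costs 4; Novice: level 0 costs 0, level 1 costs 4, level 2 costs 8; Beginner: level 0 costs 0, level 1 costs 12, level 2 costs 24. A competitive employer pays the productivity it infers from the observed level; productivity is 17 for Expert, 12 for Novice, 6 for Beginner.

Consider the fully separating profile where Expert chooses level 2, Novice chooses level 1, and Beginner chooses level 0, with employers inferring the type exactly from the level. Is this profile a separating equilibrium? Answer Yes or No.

No

Separating wages: level 2 → 17, level 1 → 12, level 0 → 6.
Expert (assigned level 2): level 0: 6 − 0 = 6; level 1: 12 − 2 = 10; level 2: 17 − 4 = 13. Expert stays.
Novice (assigned level 1): level 0: 6 − 0 = 6; level 1: 12 − 4 = 8; level 2: 17 − 8 = 9. Novice prefers level 2.
Beginner (assigned level 0): level 0: 6 − 0 = 6; level 1: 12 − 12 = 0; level 2: 17 − 24 = -7. Beginner stays.
At least one type deviates; the separating profile fails.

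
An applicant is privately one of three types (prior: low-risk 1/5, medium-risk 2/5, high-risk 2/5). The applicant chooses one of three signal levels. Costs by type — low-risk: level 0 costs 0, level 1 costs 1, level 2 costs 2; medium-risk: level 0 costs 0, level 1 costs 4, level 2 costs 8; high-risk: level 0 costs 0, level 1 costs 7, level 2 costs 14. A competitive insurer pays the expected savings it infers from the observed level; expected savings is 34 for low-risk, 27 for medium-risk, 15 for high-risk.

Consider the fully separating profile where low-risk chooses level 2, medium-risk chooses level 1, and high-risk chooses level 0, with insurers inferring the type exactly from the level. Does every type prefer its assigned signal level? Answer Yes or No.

No

Separating rebates: level 2 → 34, level 1 → 27, level 0 → 15.
low-risk (assigned level 2): level 0: 15 − 0 = 15; level 1: 27 − 1 = 26; level 2: 34 − 2 = 32. low-risk stays.
medium-risk (assigned level 1): level 0: 15 − 0 = 15; level 1: 27 − 4 = 23; level 2: 34 − 8 = 26. medium-risk prefers level 2.
high-risk (assigned level 0): level 0: 15 − 0 = 15; level 1: 27 − 7 = 20; level 2: 34 − 14 = 20. high-risk prefers level 1.
At least one type deviates; the separating profile fails.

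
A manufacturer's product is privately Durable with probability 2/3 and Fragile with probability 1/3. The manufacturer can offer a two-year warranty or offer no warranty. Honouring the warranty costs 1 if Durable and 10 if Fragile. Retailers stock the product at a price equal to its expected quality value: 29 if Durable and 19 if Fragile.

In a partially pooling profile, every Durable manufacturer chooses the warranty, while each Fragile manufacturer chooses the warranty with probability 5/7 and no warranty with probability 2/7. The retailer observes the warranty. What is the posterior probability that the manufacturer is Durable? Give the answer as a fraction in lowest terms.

14/19

P(the warranty) = (2/3)·1 + (1/3)·(5/7) = 19/21.
By Bayes' rule, P(Durable | the warranty) = (2/3) / (19/21) = 14/19.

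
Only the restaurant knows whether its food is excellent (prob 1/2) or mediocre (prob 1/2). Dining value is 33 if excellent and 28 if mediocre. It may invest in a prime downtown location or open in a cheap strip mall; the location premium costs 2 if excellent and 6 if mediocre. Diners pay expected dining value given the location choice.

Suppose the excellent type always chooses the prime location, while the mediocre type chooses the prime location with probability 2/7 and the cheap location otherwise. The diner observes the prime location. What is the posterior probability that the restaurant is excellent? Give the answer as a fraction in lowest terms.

P(the prime location) = (1/2)·1 + (1/2)·(2/7) = 9/14.
By Bayes' rule, P(excellent | the prime location) = (1/2) / (9/14) = 7/9.

7/9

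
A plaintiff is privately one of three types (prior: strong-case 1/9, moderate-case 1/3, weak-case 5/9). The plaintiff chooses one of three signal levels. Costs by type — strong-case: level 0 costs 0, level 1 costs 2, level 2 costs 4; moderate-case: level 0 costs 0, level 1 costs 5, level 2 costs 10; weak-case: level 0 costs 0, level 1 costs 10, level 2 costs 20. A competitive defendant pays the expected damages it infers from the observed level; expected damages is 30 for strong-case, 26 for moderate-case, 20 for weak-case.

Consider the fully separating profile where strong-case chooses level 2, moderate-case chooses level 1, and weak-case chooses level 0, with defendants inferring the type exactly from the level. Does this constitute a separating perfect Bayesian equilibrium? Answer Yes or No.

Yes

Separating settlements: level 2 → 30, level 1 → 26, level 0 → 20.
strong-case (assigned level 2): level 0: 20 − 0 = 20; level 1: 26 − 2 = 24; level 2: 30 − 4 = 26. strong-case stays.
moderate-case (assigned level 1): level 0: 20 − 0 = 20; level 1: 26 − 5 = 21; level 2: 30 − 10 = 20. moderate-case stays.
weak-case (assigned level 0): level 0: 20 − 0 = 20; level 1: 26 − 10 = 16; level 2: 30 − 20 = 10. weak-case stays.
Every type prefers its assigned level; separation holds.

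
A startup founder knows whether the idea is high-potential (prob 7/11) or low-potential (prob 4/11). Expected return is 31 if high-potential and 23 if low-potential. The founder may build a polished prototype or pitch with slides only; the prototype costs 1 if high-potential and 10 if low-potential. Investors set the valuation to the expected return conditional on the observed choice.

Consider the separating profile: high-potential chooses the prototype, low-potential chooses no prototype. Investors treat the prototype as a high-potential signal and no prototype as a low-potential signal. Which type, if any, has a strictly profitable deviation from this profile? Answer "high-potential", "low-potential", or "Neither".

The prototype pays 31; no prototype pays 23.
high-potential: assigned the prototype, nets 31 − 1 = 30; deviating to no prototype nets 23.
low-potential: assigned no prototype, nets 23; deviating to the prototype nets 31 − 10 = 21.
Both types strictly prefer their assigned action; no profitable deviation.

Neither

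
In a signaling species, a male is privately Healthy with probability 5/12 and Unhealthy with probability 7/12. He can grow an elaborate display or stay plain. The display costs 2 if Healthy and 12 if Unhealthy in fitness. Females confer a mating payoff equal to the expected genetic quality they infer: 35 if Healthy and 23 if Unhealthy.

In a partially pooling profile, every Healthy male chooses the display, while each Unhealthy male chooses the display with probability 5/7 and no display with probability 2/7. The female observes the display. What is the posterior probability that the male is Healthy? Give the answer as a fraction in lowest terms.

P(the display) = (5/12)·1 + (7/12)·(5/7) = 5/6.
By Bayes' rule, P(Healthy | the display) = (5/12) / (5/6) = 1/2.

1/2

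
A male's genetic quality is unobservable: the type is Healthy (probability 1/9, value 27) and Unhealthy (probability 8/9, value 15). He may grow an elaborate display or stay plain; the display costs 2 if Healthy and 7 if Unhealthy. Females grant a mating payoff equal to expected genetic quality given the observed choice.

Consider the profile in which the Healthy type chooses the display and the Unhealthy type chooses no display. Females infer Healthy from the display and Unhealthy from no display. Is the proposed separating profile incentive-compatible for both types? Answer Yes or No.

Under these beliefs, the display earns mating payoff 27 and no display earns mating payoff 15.
Healthy: the display nets 27 − 2 = 25; no display nets 15. Healthy prefers the display.
Unhealthy: the display nets 27 − 7 = 20; no display nets 15. Unhealthy would deviate to the display.
Unhealthy has a profitable deviation, so the profile is not an equilibrium.

No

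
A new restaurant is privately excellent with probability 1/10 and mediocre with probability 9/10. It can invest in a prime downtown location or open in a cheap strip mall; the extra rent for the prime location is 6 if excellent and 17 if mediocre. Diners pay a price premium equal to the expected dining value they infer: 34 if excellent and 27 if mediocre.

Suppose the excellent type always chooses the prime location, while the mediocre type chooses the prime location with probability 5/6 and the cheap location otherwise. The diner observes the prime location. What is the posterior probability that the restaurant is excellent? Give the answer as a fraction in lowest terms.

2/17

P(the prime location) = (1/10)·1 + (9/10)·(5/6) = 17/20.
By Bayes' rule, P(excellent | the prime location) = (1/10) / (17/20) = 2/17.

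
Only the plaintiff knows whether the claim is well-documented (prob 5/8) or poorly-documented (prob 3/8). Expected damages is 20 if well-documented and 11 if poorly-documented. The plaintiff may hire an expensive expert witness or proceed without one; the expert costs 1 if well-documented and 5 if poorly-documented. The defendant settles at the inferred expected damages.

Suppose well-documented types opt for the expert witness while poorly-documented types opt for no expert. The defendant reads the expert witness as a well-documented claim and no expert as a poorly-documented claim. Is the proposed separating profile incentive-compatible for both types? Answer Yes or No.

No

Under these beliefs, the expert witness earns settlement 20 and no expert earns settlement 11.
well-documented: the expert witness nets 20 − 1 = 19; no expert nets 11. well-documented prefers the expert witness.
poorly-documented: the expert witness nets 20 − 5 = 15; no expert nets 11. poorly-documented would deviate to the expert witness.
poorly-documented has a profitable deviation, so the profile is not an equilibrium.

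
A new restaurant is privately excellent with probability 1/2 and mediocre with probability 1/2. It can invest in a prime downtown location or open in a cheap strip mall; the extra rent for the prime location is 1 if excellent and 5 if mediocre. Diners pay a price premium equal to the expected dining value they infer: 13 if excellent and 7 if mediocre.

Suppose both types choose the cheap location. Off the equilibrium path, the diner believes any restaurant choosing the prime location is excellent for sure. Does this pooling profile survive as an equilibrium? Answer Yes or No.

No

On path, the diner holds the prior and pays 1/2·13 + 1/2·7 = 10. Off path (the prime location), believing excellent, it pays 13.
excellent: the cheap location nets 10; the prime location nets 13 − 1 = 12. excellent would deviate.
mediocre: the cheap location nets 10; the prime location nets 13 − 5 = 8. mediocre stays.
A type deviates, so pooling fails.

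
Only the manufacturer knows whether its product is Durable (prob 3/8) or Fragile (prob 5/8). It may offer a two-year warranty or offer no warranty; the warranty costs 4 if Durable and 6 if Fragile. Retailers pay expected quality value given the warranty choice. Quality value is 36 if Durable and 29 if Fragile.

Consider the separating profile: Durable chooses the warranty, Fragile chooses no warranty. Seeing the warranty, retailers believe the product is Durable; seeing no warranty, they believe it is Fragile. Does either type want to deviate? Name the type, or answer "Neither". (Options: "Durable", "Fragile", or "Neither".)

Fragile

The warranty pays 36; no warranty pays 29.
Durable: assigned the warranty, nets 36 − 4 = 32; deviating to no warranty nets 29.
Fragile: assigned no warranty, nets 29; deviating to the warranty nets 36 − 6 = 30.
The Fragile type gains 1 by deviating.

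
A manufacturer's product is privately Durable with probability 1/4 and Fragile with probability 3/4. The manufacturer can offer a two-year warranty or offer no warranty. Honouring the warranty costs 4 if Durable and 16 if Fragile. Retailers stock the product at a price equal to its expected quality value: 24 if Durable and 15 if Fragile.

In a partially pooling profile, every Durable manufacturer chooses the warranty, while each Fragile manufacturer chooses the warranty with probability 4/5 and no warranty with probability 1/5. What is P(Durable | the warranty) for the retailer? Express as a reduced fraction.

5/17

P(the warranty) = (1/4)·1 + (3/4)·(4/5) = 17/20.
By Bayes' rule, P(Durable | the warranty) = (1/4) / (17/20) = 5/17.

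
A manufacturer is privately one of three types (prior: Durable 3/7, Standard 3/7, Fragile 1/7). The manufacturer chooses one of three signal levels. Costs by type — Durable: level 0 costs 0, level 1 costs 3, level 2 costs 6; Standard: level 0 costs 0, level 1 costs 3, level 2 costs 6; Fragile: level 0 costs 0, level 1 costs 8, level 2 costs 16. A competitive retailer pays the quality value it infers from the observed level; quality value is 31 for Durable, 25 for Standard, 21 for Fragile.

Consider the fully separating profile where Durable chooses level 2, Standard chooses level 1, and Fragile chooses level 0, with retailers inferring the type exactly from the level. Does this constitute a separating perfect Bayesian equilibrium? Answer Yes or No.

Separating prices: level 2 → 31, level 1 → 25, level 0 → 21.
Durable (assigned level 2): level 0: 21 − 0 = 21; level 1: 25 − 3 = 22; level 2: 31 − 6 = 25. Durable stays.
Standard (assigned level 1): level 0: 21 − 0 = 21; level 1: 25 − 3 = 22; level 2: 31 − 6 = 25. Standard prefers level 2.
Fragile (assigned level 0): level 0: 21 − 0 = 21; level 1: 25 − 8 = 17; level 2: 31 − 16 = 15. Fragile stays.
At least one type deviates; the separating profile fails.

No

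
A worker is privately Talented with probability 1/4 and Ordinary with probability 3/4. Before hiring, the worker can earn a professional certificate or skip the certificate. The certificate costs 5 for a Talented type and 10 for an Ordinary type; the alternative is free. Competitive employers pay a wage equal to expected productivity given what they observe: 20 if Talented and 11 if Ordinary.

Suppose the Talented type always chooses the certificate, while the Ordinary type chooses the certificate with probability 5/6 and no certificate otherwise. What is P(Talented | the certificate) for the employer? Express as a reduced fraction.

P(the certificate) = (1/4)·1 + (3/4)·(5/6) = 7/8.
By Bayes' rule, P(Talented | the certificate) = (1/4) / (7/8) = 2/7.

2/7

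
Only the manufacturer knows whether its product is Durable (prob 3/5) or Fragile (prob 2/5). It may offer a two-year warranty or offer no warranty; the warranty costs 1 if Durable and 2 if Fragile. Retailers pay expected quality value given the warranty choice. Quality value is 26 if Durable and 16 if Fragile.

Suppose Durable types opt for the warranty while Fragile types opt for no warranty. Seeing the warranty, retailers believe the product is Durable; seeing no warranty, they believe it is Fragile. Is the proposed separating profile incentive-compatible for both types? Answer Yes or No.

Under these beliefs, the warranty earns price 26 and no warranty earns price 16.
Durable: the warranty nets 26 − 1 = 25; no warranty nets 16. Durable prefers the warranty.
Fragile: the warranty nets 26 − 2 = 24; no warranty nets 16. Fragile would deviate to the warranty.
Fragile has a profitable deviation, so the profile is not an equilibrium.

No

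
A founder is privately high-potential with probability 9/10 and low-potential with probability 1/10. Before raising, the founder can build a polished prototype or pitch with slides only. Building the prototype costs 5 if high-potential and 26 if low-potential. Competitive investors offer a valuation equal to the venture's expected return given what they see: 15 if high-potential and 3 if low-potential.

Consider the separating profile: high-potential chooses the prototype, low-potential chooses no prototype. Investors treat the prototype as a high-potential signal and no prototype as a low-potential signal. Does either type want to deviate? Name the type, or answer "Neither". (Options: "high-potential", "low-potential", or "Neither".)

Neither

The prototype pays 15; no prototype pays 3.
high-potential: assigned the prototype, nets 15 − 5 = 10; deviating to no prototype nets 3.
low-potential: assigned no prototype, nets 3; deviating to the prototype nets 15 − 26 = -11.
Both types strictly prefer their assigned action; no profitable deviation.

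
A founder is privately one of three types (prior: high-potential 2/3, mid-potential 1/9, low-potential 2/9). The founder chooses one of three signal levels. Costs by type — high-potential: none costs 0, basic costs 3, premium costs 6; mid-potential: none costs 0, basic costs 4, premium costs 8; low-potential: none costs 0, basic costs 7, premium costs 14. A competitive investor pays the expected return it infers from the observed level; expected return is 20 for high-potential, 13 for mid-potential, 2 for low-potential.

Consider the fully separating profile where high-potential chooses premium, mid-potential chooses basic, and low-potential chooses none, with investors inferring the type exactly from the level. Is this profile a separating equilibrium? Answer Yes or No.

No

Separating valuations: premium → 20, basic → 13, none → 2.
high-potential (assigned premium): none: 2 − 0 = 2; basic: 13 − 3 = 10; premium: 20 − 6 = 14. high-potential stays.
mid-potential (assigned basic): none: 2 − 0 = 2; basic: 13 − 4 = 9; premium: 20 − 8 = 12. mid-potential prefers premium.
low-potential (assigned none): none: 2 − 0 = 2; basic: 13 − 7 = 6; premium: 20 − 14 = 6. low-potential prefers basic.
At least one type deviates; the separating profile fails.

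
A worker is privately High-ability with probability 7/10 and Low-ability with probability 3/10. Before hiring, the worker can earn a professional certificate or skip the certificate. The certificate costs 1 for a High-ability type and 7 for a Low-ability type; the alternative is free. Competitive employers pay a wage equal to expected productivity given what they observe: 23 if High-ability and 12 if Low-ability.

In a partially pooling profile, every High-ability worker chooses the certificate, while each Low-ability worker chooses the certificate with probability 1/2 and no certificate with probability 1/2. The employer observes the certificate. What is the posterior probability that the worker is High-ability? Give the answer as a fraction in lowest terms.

P(the certificate) = (7/10)·1 + (3/10)·(1/2) = 17/20.
By Bayes' rule, P(High-ability | the certificate) = (7/10) / (17/20) = 14/17.

14/17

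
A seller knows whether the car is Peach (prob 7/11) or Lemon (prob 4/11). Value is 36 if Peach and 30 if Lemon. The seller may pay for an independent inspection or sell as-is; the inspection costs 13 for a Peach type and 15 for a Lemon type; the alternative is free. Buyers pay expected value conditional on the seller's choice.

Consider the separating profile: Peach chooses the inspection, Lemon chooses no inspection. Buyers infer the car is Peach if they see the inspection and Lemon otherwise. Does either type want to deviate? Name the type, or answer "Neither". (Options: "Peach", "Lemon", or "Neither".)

Peach

The inspection pays 36; no inspection pays 30.
Peach: assigned the inspection, nets 36 − 13 = 23; deviating to no inspection nets 30.
Lemon: assigned no inspection, nets 30; deviating to the inspection nets 36 − 15 = 21.
The Peach type gains 7 by deviating.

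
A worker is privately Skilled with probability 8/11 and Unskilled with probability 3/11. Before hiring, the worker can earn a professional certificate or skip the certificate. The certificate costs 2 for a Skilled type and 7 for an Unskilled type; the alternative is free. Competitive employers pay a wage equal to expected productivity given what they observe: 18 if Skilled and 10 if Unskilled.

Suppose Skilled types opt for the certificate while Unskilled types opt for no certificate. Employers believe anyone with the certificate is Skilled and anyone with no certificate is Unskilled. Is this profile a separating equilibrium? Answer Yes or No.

Under these beliefs, the certificate earns wage 18 and no certificate earns wage 10.
Skilled: the certificate nets 18 − 2 = 16; no certificate nets 10. Skilled prefers the certificate.
Unskilled: the certificate nets 18 − 7 = 11; no certificate nets 10. Unskilled would deviate to the certificate.
Unskilled has a profitable deviation, so the profile is not an equilibrium.

No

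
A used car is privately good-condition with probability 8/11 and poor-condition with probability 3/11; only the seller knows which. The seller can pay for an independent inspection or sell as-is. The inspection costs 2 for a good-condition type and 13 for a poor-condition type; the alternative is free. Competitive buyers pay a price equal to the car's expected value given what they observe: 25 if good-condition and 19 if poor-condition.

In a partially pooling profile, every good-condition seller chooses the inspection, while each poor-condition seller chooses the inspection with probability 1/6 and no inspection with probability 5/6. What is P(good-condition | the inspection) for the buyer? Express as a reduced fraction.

16/17

P(the inspection) = (8/11)·1 + (3/11)·(1/6) = 17/22.
By Bayes' rule, P(good-condition | the inspection) = (8/11) / (17/22) = 16/17.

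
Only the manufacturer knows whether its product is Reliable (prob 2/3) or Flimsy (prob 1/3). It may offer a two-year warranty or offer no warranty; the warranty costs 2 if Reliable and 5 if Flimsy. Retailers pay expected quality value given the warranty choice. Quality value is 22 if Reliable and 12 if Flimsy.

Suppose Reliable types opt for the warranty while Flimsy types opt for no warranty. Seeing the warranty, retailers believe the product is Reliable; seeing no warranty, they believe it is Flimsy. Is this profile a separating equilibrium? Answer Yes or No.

No

Under these beliefs, the warranty earns price 22 and no warranty earns price 12.
Reliable: the warranty nets 22 − 2 = 20; no warranty nets 12. Reliable prefers the warranty.
Flimsy: the warranty nets 22 − 5 = 17; no warranty nets 12. Flimsy would deviate to the warranty.
Flimsy has a profitable deviation, so the profile is not an equilibrium.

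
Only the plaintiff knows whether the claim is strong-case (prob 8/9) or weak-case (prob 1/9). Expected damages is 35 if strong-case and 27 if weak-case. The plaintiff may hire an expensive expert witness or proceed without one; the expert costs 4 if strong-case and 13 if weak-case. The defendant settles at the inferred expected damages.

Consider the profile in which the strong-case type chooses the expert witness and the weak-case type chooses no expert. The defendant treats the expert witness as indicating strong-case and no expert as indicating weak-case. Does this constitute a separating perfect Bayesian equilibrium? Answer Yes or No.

Yes

Under these beliefs, the expert witness earns settlement 35 and no expert earns settlement 27.
strong-case: the expert witness nets 35 − 4 = 31; no expert nets 27. strong-case prefers the expert witness.
weak-case: the expert witness nets 35 − 13 = 22; no expert nets 27. weak-case prefers no expert.
Neither type deviates, so the separating profile is an equilibrium.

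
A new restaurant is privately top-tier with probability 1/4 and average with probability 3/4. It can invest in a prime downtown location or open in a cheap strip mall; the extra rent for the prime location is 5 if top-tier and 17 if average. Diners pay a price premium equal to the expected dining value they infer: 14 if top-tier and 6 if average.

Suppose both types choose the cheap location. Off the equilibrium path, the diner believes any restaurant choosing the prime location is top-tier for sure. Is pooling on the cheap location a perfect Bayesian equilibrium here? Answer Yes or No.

On path, the diner holds the prior and pays 1/4·14 + 3/4·6 = 8. Off path (the prime location), believing top-tier, it pays 14.
top-tier: the cheap location nets 8; the prime location nets 14 − 5 = 9. top-tier would deviate.
average: the cheap location nets 8; the prime location nets 14 − 17 = -3. average stays.
A type deviates, so pooling fails.

No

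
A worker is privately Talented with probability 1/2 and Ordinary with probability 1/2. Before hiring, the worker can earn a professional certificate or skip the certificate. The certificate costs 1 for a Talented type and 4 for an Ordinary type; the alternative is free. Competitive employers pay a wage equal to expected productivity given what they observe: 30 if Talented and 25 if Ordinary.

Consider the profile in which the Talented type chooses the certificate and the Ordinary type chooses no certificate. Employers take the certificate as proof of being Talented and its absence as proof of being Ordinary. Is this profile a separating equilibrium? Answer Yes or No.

Under these beliefs, the certificate earns wage 30 and no certificate earns wage 25.
Talented: the certificate nets 30 − 1 = 29; no certificate nets 25. Talented prefers the certificate.
Ordinary: the certificate nets 30 − 4 = 26; no certificate nets 25. Ordinary would deviate to the certificate.
Ordinary has a profitable deviation, so the profile is not an equilibrium.

No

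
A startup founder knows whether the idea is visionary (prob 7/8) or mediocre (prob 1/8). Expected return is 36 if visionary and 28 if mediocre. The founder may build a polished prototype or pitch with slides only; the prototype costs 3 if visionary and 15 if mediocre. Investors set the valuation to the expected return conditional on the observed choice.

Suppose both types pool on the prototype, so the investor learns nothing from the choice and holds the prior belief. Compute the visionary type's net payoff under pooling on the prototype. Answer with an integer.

32

Pooled valuation = 7/8·36 + 1/8·28 = 35.
visionary pays cost 3 for the prototype, so net payoff = 35 − 3 = 32.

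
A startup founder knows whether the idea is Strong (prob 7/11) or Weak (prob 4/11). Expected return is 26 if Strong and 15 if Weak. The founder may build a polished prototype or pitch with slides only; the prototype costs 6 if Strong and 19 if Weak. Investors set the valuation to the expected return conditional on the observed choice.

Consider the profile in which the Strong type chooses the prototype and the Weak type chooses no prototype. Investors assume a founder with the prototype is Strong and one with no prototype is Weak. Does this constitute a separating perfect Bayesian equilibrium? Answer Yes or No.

Yes

Under these beliefs, the prototype earns valuation 26 and no prototype earns valuation 15.
Strong: the prototype nets 26 − 6 = 20; no prototype nets 15. Strong prefers the prototype.
Weak: the prototype nets 26 − 19 = 7; no prototype nets 15. Weak prefers no prototype.
Neither type deviates, so the separating profile is an equilibrium.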